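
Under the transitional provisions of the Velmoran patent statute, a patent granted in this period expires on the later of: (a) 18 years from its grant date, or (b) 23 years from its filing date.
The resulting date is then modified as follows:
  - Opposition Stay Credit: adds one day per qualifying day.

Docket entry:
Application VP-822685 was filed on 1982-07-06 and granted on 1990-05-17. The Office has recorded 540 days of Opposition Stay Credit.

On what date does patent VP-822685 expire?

November 8, 2009

(a) grant + 18 years → 17 May 2008.
(b) filing + 23 years → 6 July 2005.
Later of the two: 17 May 2008.
Opposition Stay Credit: +540 days → 8 November 2009.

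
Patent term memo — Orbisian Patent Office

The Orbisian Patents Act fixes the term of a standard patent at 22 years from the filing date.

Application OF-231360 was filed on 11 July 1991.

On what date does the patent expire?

Filing date + 22 years → 11 July 2013.

2013-07-11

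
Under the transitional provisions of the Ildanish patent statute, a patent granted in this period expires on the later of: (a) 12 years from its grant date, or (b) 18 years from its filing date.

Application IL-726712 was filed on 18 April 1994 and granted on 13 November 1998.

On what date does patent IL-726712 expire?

April 18, 2012

(a) grant + 12 years → 13 November 2010.
(b) filing + 18 years → 18 April 2012.
Later of the two: 18 April 2012.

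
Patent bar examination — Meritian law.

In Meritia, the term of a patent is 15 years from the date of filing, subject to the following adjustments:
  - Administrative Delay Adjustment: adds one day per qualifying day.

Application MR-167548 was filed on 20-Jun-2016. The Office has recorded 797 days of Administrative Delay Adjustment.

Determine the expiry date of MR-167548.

Base term: filing date + 15 years → 20 June 2031.
Administrative Delay Adjustment: +797 days → 25 August 2033.

2033-08-25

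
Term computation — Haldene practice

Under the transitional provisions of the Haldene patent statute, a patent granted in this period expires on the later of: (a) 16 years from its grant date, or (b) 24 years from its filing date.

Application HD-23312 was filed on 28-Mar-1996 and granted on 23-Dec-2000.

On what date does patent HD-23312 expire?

(a) grant + 16 years → 23 December 2016.
(b) filing + 24 years → 28 March 2020.
Later of the two: 28 March 2020.

2020-03-28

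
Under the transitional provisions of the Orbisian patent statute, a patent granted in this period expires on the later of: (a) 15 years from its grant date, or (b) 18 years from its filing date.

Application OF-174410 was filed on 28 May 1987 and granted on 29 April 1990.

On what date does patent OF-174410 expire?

(a) grant + 15 years → 29 April 2005.
(b) filing + 18 years → 28 May 2005.
Later of the two: 28 May 2005.

May 28, 2005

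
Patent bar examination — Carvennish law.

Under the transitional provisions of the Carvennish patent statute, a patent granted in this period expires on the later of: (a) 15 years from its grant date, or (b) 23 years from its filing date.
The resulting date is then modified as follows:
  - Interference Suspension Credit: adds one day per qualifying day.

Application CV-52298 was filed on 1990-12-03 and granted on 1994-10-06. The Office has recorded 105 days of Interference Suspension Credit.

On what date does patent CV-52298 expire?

March 18, 2014

(a) grant + 15 years → 6 October 2009.
(b) filing + 23 years → 3 December 2013.
Later of the two: 3 December 2013.
Interference Suspension Credit: +105 days → 18 March 2014.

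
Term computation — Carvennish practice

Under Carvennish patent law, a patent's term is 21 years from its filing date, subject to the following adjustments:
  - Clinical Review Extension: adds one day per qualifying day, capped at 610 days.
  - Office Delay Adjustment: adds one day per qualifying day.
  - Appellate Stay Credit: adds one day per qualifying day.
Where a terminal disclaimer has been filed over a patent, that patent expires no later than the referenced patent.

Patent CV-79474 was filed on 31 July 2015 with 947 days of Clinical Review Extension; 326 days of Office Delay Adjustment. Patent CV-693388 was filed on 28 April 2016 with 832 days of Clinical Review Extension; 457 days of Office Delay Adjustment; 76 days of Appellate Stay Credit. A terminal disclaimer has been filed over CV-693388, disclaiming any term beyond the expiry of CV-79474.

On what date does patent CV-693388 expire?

February 22, 2039

Natural term of CV-693388:
  Base: filing + 21 years → 28 April 2037.
  Clinical Review Extension: 832 days claimed exceeds the 610-day cap, so +610 days → 29 December 2038.
  Office Delay Adjustment: +457 days → 30 March 2040.
  Appellate Stay Credit: +76 days → 14 June 2040.
Expiry of referenced patent CV-79474:
  Base: filing + 21 years → 31 July 2036.
  Clinical Review Extension: 947 days claimed exceeds the 610-day cap, so +610 days → 2 April 2038.
  Office Delay Adjustment: +326 days → 22 February 2039.
Terminal disclaimer: CV-693388 expires on the earlier of 14 June 2040 and 22 February 2039.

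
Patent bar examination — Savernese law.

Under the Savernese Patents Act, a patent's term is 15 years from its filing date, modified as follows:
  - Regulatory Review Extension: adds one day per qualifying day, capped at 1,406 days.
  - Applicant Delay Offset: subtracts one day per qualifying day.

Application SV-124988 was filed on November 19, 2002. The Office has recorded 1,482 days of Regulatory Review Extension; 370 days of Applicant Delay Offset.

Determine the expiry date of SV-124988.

September 20, 2020

Base term: filing date + 15 years → 19 November 2017.
Regulatory Review Extension: 1482 days claimed exceeds the 1406-day cap, so +1406 days → 25 September 2021.
Applicant Delay Offset: −370 days → 20 September 2020.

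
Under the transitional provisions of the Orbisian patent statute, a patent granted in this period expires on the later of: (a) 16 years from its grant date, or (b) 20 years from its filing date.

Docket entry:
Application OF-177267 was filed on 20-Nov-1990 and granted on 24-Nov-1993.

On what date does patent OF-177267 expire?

2010-11-20

(a) grant + 16 years → 24 November 2009.
(b) filing + 20 years → 20 November 2010.
Later of the two: 20 November 2010.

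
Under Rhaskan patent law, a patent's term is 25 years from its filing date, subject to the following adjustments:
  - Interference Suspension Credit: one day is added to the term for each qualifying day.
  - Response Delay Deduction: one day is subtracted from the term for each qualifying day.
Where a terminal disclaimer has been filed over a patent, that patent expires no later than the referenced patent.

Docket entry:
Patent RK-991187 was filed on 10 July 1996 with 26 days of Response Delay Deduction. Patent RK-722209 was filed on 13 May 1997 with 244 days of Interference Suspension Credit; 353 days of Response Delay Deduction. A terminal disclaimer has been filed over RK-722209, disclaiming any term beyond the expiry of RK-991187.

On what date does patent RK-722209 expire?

2021-06-14

Natural term of RK-722209:
  Base: filing + 25 years → 13 May 2022.
  Interference Suspension Credit: +244 days → 12 January 2023.
  Response Delay Deduction: −353 days → 24 January 2022.
Expiry of referenced patent RK-991187:
  Base: filing + 25 years → 10 July 2021.
  Response Delay Deduction: −26 days → 14 June 2021.
Terminal disclaimer: RK-722209 expires on the earlier of 24 January 2022 and 14 June 2021.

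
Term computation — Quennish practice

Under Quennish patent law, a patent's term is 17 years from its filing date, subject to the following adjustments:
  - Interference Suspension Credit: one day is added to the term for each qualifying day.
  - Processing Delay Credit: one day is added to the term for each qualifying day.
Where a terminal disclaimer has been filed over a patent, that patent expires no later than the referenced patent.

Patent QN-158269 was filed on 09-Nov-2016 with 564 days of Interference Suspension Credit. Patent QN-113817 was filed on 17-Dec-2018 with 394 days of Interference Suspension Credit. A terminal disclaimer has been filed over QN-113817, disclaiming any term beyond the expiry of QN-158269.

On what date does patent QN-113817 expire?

Natural term of QN-113817:
  Base: filing + 17 years → 17 December 2035.
  Interference Suspension Credit: +394 days → 14 January 2037.
Expiry of referenced patent QN-158269:
  Base: filing + 17 years → 9 November 2033.
  Interference Suspension Credit: +564 days → 27 May 2035.
Terminal disclaimer: QN-113817 expires on the earlier of 14 January 2037 and 27 May 2035.

May 27, 2035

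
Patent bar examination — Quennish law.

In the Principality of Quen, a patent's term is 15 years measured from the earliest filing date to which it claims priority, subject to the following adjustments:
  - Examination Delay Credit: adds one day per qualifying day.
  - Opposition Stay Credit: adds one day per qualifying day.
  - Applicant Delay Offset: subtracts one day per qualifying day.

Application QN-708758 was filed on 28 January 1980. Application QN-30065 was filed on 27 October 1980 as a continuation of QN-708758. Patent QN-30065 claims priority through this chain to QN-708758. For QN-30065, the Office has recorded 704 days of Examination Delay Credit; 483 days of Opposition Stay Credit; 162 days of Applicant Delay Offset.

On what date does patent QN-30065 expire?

Earliest priority filing: 28 January 1980.
Base term: 28 January 1980 + 15 years → 28 January 1995.
Examination Delay Credit: +704 days → 1 January 1997.
Opposition Stay Credit: +483 days → 29 April 1998.
Applicant Delay Offset: −162 days → 18 November 1997.

November 18, 1997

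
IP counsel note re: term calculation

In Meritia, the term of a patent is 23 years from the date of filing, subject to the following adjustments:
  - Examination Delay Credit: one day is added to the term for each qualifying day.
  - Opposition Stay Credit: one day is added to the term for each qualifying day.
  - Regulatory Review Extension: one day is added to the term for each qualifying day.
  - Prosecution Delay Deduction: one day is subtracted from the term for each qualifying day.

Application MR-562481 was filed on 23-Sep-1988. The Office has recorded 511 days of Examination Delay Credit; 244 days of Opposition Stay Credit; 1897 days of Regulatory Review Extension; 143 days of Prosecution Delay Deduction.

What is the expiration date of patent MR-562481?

2018-08-06

Base term: filing date + 23 years → 23 September 2011.
Examination Delay Credit: +511 days → 15 February 2013.
Opposition Stay Credit: +244 days → 17 October 2013.
Regulatory Review Extension: +1897 days → 27 December 2018.
Prosecution Delay Deduction: −143 days → 6 August 2018.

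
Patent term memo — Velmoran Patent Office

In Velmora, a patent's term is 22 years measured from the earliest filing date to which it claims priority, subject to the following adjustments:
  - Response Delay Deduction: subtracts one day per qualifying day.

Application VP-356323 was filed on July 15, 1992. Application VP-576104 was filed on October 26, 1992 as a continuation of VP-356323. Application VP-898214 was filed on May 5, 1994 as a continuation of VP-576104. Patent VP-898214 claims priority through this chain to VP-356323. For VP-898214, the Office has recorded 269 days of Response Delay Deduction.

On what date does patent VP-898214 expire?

2013-10-19

Earliest priority filing: 15 July 1992.
Base term: 15 July 1992 + 22 years → 15 July 2014.
Response Delay Deduction: −269 days → 19 October 2013.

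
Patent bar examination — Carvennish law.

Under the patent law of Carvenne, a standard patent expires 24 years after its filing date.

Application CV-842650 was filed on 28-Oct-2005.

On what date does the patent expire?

October 28, 2029

Filing date + 24 years → 28 October 2029.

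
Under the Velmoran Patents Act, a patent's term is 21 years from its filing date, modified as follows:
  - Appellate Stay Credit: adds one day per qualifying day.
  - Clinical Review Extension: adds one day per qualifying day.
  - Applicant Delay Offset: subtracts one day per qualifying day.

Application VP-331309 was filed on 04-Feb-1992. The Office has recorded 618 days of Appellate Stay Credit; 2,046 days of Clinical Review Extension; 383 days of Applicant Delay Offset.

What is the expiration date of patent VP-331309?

2019-05-05

Base term: filing date + 21 years → 4 February 2013.
Appellate Stay Credit: +618 days → 15 October 2014.
Clinical Review Extension: +2046 days → 22 May 2020.
Applicant Delay Offset: −383 days → 5 May 2019.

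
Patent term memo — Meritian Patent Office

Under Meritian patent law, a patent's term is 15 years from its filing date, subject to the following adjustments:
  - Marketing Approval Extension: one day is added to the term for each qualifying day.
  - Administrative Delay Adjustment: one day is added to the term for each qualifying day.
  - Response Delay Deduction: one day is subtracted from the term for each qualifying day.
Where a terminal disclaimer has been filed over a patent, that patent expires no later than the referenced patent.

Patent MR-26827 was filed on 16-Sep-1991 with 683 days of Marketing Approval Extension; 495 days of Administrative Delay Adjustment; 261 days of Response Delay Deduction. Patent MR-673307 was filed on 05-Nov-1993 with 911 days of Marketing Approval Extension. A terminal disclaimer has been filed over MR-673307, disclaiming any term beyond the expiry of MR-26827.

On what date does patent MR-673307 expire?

March 21, 2009

Natural term of MR-673307:
  Base: filing + 15 years → 5 November 2008.
  Marketing Approval Extension: +911 days → 5 May 2011.
Expiry of referenced patent MR-26827:
  Base: filing + 15 years → 16 September 2006.
  Marketing Approval Extension: +683 days → 30 July 2008.
  Administrative Delay Adjustment: +495 days → 7 December 2009.
  Response Delay Deduction: −261 days → 21 March 2009.
Terminal disclaimer: MR-673307 expires on the earlier of 5 May 2011 and 21 March 2009.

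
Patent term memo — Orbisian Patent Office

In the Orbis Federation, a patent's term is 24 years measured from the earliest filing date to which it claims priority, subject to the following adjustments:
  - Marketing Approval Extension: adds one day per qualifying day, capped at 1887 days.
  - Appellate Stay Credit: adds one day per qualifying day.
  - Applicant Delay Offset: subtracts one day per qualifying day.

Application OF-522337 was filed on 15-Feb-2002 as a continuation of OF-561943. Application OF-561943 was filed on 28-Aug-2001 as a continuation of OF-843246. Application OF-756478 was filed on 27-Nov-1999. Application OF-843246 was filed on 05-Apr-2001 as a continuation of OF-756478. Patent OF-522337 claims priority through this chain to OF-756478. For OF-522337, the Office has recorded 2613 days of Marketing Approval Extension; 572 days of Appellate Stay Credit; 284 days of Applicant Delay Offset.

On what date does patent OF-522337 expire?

Earliest priority filing: 27 November 1999.
Base term: 27 November 1999 + 24 years → 27 November 2023.
Marketing Approval Extension: 2613 days claimed exceeds the 1887-day cap, so +1887 days → 26 January 2029.
Appellate Stay Credit: +572 days → 21 August 2030.
Applicant Delay Offset: −284 days → 10 November 2029.

2029-11-10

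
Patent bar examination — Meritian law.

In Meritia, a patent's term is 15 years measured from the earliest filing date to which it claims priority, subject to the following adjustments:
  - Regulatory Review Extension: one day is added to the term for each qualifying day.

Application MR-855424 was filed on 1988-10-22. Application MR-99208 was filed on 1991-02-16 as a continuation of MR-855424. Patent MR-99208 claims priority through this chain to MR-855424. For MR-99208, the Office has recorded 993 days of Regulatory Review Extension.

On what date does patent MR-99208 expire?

Earliest priority filing: 22 October 1988.
Base term: 22 October 1988 + 15 years → 22 October 2003.
Regulatory Review Extension: +993 days → 11 July 2006.

2006-07-11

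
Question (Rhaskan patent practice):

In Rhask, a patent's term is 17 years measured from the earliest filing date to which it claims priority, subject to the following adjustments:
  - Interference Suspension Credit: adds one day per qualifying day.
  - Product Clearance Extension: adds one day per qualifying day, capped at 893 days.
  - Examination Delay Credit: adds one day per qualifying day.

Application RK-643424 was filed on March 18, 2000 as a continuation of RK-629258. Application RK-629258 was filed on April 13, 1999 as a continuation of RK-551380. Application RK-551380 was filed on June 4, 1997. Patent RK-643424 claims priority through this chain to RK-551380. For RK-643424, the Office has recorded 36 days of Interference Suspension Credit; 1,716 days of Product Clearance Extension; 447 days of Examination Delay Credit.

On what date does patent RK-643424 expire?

March 11, 2018

Earliest priority filing: 4 June 1997.
Base term: 4 June 1997 + 17 years → 4 June 2014.
Interference Suspension Credit: +36 days → 10 July 2014.
Product Clearance Extension: 1716 days claimed exceeds the 893-day cap, so +893 days → 19 December 2016.
Examination Delay Credit: +447 days → 11 March 2018.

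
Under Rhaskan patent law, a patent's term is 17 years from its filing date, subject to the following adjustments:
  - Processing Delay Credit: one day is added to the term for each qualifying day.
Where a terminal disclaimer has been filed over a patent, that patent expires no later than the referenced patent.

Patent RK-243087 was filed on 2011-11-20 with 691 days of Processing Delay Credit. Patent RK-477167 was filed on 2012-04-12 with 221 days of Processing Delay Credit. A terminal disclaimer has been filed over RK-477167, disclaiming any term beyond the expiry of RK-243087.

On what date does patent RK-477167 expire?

2029-11-19

Natural term of RK-477167:
  Base: filing + 17 years → 12 April 2029.
  Processing Delay Credit: +221 days → 19 November 2029.
Expiry of referenced patent RK-243087:
  Base: filing + 17 years → 20 November 2028.
  Processing Delay Credit: +691 days → 12 October 2030.
Terminal disclaimer: RK-477167 expires on the earlier of 19 November 2029 and 12 October 2030.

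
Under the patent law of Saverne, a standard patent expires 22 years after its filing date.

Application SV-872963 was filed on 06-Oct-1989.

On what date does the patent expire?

Filing date + 22 years → 6 October 2011.

October 6, 2011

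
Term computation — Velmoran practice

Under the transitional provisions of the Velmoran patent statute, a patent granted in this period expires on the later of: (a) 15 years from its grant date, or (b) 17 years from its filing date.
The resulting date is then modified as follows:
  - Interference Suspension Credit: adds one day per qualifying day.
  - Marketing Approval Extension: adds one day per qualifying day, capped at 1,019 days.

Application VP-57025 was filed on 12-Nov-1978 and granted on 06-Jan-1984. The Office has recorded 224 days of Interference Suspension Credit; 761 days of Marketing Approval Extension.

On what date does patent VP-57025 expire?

(a) grant + 15 years → 6 January 1999.
(b) filing + 17 years → 12 November 1995.
Later of the two: 6 January 1999.
Interference Suspension Credit: +224 days → 18 August 1999.
Marketing Approval Extension: 761 days (within the 1019-day cap) → +761 days → 17 September 2001.

2001-09-17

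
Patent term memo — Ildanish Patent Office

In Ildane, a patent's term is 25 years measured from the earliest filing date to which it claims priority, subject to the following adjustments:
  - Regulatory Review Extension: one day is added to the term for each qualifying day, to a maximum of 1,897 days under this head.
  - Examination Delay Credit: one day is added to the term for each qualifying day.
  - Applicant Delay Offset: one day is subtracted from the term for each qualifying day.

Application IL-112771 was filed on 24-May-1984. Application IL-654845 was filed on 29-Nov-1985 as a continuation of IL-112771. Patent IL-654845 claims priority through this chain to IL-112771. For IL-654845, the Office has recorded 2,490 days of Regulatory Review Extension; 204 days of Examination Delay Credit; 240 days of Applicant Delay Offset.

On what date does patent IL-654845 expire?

June 28, 2014

Earliest priority filing: 24 May 1984.
Base term: 24 May 1984 + 25 years → 24 May 2009.
Regulatory Review Extension: 2490 days claimed exceeds the 1897-day cap, so +1897 days → 3 August 2014.
Examination Delay Credit: +204 days → 23 February 2015.
Applicant Delay Offset: −240 days → 28 June 2014.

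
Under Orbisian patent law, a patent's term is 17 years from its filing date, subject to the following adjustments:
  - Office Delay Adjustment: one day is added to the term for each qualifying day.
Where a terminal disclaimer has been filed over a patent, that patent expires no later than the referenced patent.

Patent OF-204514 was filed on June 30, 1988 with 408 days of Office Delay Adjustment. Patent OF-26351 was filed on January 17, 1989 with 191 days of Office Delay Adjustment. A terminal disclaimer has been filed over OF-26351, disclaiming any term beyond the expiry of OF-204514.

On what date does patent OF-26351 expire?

2006-07-27

Natural term of OF-26351:
  Base: filing + 17 years → 17 January 2006.
  Office Delay Adjustment: +191 days → 27 July 2006.
Expiry of referenced patent OF-204514:
  Base: filing + 17 years → 30 June 2005.
  Office Delay Adjustment: +408 days → 12 August 2006.
Terminal disclaimer: OF-26351 expires on the earlier of 27 July 2006 and 12 August 2006.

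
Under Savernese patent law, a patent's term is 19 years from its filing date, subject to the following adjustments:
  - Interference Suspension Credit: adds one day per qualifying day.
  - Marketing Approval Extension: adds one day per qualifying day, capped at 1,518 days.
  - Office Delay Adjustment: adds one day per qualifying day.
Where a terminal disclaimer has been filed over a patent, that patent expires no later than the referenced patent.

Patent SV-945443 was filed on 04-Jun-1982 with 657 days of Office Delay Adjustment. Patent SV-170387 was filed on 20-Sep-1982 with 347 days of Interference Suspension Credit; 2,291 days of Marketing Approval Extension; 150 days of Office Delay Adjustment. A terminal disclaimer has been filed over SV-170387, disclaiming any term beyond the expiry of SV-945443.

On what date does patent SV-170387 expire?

March 23, 2003

Natural term of SV-170387:
  Base: filing + 19 years → 20 September 2001.
  Interference Suspension Credit: +347 days → 2 September 2002.
  Marketing Approval Extension: 2291 days claimed exceeds the 1518-day cap, so +1518 days → 29 October 2006.
  Office Delay Adjustment: +150 days → 28 March 2007.
Expiry of referenced patent SV-945443:
  Base: filing + 19 years → 4 June 2001.
  Office Delay Adjustment: +657 days → 23 March 2003.
Terminal disclaimer: SV-170387 expires on the earlier of 28 March 2007 and 23 March 2003.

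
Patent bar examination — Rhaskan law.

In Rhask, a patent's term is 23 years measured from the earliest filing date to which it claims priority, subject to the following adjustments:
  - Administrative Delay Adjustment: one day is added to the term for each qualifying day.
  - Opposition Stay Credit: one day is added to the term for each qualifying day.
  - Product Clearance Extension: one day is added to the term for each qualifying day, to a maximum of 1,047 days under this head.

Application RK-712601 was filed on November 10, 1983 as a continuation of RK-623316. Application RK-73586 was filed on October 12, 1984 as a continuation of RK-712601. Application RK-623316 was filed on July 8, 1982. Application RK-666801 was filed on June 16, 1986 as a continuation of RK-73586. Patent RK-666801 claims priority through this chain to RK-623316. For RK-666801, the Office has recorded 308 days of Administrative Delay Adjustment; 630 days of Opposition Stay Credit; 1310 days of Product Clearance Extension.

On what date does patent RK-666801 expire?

December 14, 2010

Earliest priority filing: 8 July 1982.
Base term: 8 July 1982 + 23 years → 8 July 2005.
Administrative Delay Adjustment: +308 days → 12 May 2006.
Opposition Stay Credit: +630 days → 1 February 2008.
Product Clearance Extension: 1310 days claimed exceeds the 1047-day cap, so +1047 days → 14 December 2010.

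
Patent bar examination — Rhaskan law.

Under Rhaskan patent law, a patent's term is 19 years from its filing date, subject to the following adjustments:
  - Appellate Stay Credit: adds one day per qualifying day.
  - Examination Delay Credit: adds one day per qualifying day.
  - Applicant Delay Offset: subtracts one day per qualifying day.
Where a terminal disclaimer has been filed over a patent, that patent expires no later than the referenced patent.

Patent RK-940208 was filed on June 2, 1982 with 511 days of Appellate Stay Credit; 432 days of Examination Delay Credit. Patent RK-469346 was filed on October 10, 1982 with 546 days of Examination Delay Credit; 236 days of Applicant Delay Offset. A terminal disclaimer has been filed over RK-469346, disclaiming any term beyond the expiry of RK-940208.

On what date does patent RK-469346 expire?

Natural term of RK-469346:
  Base: filing + 19 years → 10 October 2001.
  Examination Delay Credit: +546 days → 9 April 2003.
  Applicant Delay Offset: −236 days → 16 August 2002.
Expiry of referenced patent RK-940208:
  Base: filing + 19 years → 2 June 2001.
  Appellate Stay Credit: +511 days → 26 October 2002.
  Examination Delay Credit: +432 days → 1 January 2004.
Terminal disclaimer: RK-469346 expires on the earlier of 16 August 2002 and 1 January 2004.

2002-08-16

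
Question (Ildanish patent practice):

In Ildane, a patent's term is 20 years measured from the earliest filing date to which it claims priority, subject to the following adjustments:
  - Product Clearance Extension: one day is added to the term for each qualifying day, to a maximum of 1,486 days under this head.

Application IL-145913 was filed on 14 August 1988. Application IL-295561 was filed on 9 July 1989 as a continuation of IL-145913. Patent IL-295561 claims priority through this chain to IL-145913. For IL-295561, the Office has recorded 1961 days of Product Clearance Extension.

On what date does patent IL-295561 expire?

2012-09-08

Earliest priority filing: 14 August 1988.
Base term: 14 August 1988 + 20 years → 14 August 2008.
Product Clearance Extension: 1961 days claimed exceeds the 1486-day cap, so +1486 days → 8 September 2012.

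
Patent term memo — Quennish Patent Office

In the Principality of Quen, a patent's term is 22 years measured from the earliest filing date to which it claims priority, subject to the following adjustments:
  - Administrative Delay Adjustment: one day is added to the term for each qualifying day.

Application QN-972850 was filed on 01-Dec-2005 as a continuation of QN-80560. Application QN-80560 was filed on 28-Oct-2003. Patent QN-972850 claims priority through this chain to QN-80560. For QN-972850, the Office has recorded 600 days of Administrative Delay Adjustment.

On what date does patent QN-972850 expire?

Earliest priority filing: 28 October 2003.
Base term: 28 October 2003 + 22 years → 28 October 2025.
Administrative Delay Adjustment: +600 days → 20 June 2027.

June 20, 2027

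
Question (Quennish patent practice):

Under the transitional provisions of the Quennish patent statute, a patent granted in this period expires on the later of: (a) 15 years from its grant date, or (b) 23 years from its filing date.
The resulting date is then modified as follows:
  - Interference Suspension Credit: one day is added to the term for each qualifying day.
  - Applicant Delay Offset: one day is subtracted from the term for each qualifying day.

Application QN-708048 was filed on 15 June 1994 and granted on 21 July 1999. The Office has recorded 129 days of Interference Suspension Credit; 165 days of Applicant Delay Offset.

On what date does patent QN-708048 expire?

(a) grant + 15 years → 21 July 2014.
(b) filing + 23 years → 15 June 2017.
Later of the two: 15 June 2017.
Interference Suspension Credit: +129 days → 22 October 2017.
Applicant Delay Offset: −165 days → 10 May 2017.

2017-05-10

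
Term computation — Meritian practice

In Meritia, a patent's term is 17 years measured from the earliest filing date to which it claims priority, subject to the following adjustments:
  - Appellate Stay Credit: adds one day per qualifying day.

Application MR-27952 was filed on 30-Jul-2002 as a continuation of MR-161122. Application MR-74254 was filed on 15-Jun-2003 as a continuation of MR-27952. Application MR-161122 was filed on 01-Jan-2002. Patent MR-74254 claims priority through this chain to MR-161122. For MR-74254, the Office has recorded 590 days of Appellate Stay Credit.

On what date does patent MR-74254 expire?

2020-08-13

Earliest priority filing: 1 January 2002.
Base term: 1 January 2002 + 17 years → 1 January 2019.
Appellate Stay Credit: +590 days → 13 August 2020.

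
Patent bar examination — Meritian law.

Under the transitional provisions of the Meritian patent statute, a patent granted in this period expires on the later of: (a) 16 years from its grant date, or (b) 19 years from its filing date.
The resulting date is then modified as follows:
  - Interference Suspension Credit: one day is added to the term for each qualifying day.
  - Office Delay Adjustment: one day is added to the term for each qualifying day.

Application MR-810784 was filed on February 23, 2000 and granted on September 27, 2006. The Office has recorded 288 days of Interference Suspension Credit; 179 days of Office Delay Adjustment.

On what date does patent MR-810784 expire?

January 7, 2024

(a) grant + 16 years → 27 September 2022.
(b) filing + 19 years → 23 February 2019.
Later of the two: 27 September 2022.
Interference Suspension Credit: +288 days → 12 July 2023.
Office Delay Adjustment: +179 days → 7 January 2024.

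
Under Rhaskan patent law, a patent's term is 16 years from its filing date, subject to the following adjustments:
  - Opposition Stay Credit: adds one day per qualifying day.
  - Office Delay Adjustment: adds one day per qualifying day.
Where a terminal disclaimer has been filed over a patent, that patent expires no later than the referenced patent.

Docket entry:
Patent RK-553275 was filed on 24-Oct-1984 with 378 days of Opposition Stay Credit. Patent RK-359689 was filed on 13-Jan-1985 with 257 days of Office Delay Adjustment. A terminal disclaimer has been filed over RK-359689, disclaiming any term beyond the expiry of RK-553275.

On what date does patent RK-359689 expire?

2001-09-27

Natural term of RK-359689:
  Base: filing + 16 years → 13 January 2001.
  Office Delay Adjustment: +257 days → 27 September 2001.
Expiry of referenced patent RK-553275:
  Base: filing + 16 years → 24 October 2000.
  Opposition Stay Credit: +378 days → 6 November 2001.
Terminal disclaimer: RK-359689 expires on the earlier of 27 September 2001 and 6 November 2001.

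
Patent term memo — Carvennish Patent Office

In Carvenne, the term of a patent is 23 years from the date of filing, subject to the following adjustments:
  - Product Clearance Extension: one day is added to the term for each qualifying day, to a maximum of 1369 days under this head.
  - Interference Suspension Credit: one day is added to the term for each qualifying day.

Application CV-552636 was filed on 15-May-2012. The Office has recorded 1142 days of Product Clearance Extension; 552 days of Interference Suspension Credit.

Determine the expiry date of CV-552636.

2040-01-03

Base term: filing date + 23 years → 15 May 2035.
Product Clearance Extension: 1142 days (within the 1369-day cap) → +1142 days → 30 June 2038.
Interference Suspension Credit: +552 days → 3 January 2040.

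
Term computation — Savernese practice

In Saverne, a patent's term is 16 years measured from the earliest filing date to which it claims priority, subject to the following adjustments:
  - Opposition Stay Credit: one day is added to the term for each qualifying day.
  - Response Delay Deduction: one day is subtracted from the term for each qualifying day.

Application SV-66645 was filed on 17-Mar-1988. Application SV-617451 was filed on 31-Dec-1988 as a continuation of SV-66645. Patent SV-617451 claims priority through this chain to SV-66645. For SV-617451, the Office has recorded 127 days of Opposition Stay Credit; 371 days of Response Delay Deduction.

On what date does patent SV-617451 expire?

Earliest priority filing: 17 March 1988.
Base term: 17 March 1988 + 16 years → 17 March 2004.
Opposition Stay Credit: +127 days → 22 July 2004.
Response Delay Deduction: −371 days → 17 July 2003.

2003-07-17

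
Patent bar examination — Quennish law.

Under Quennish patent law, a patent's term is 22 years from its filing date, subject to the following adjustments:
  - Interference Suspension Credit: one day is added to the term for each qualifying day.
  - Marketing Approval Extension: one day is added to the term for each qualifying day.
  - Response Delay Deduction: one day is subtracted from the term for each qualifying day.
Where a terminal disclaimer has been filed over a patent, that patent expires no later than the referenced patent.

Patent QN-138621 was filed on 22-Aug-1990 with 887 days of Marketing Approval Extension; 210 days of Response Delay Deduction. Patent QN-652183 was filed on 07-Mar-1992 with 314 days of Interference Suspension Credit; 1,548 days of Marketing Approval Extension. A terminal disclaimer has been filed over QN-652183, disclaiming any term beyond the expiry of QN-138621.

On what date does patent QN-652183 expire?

Natural term of QN-652183:
  Base: filing + 22 years → 7 March 2014.
  Interference Suspension Credit: +314 days → 15 January 2015.
  Marketing Approval Extension: +1548 days → 12 April 2019.
Expiry of referenced patent QN-138621:
  Base: filing + 22 years → 22 August 2012.
  Marketing Approval Extension: +887 days → 26 January 2015.
  Response Delay Deduction: −210 days → 30 June 2014.
Terminal disclaimer: QN-652183 expires on the earlier of 12 April 2019 and 30 June 2014.

June 30, 2014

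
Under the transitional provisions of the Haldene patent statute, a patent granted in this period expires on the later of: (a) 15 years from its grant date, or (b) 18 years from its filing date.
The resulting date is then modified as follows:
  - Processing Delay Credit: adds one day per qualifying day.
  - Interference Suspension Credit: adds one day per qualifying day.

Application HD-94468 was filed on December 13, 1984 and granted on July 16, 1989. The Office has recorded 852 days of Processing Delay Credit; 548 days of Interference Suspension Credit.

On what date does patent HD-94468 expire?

2008-05-16

(a) grant + 15 years → 16 July 2004.
(b) filing + 18 years → 13 December 2002.
Later of the two: 16 July 2004.
Processing Delay Credit: +852 days → 15 November 2006.
Interference Suspension Credit: +548 days → 16 May 2008.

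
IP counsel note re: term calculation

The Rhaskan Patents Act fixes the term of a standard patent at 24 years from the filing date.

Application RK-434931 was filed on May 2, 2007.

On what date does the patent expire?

Filing date + 24 years → 2 May 2031.

2031-05-02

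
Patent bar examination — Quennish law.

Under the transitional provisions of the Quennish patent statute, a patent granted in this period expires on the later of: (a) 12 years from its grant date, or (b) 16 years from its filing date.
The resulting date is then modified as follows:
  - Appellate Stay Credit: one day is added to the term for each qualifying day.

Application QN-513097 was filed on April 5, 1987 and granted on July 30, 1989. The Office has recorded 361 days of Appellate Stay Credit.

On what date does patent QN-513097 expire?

(a) grant + 12 years → 30 July 2001.
(b) filing + 16 years → 5 April 2003.
Later of the two: 5 April 2003.
Appellate Stay Credit: +361 days → 31 March 2004.

March 31, 2004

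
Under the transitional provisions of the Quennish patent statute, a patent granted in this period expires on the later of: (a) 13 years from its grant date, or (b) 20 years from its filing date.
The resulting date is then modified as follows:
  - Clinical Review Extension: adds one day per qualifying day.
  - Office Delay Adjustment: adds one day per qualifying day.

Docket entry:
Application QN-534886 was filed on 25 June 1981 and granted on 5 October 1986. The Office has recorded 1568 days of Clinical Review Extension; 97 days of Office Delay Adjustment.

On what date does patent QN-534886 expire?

(a) grant + 13 years → 5 October 1999.
(b) filing + 20 years → 25 June 2001.
Later of the two: 25 June 2001.
Clinical Review Extension: +1568 days → 10 October 2005.
Office Delay Adjustment: +97 days → 15 January 2006.

January 15, 2006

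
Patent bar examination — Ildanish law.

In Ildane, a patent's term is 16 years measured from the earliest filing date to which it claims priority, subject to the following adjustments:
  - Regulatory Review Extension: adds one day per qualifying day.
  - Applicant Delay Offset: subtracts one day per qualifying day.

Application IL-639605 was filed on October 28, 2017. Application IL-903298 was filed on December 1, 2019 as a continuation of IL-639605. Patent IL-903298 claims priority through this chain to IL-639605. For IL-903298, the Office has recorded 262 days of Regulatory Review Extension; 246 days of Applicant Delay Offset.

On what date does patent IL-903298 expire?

Earliest priority filing: 28 October 2017.
Base term: 28 October 2017 + 16 years → 28 October 2033.
Regulatory Review Extension: +262 days → 17 July 2034.
Applicant Delay Offset: −246 days → 13 November 2033.

November 13, 2033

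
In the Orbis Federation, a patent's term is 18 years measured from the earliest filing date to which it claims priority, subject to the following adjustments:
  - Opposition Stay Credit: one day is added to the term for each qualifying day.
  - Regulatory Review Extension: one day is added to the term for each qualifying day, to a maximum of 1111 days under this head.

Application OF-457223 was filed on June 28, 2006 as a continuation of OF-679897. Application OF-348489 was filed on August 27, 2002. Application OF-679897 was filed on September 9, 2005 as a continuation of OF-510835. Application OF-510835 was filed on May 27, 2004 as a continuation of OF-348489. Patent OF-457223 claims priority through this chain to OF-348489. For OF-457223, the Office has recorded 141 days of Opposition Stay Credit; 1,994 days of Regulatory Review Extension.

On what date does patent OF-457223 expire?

Earliest priority filing: 27 August 2002.
Base term: 27 August 2002 + 18 years → 27 August 2020.
Opposition Stay Credit: +141 days → 15 January 2021.
Regulatory Review Extension: 1994 days claimed exceeds the 1111-day cap, so +1111 days → 31 January 2024.

2024-01-31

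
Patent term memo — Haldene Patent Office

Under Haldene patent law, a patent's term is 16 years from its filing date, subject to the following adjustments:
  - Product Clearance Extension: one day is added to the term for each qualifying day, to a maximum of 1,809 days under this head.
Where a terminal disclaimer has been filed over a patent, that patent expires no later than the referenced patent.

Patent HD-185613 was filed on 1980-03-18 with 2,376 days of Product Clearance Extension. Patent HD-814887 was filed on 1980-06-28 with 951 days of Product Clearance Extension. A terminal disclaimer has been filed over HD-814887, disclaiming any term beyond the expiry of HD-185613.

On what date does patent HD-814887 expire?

February 4, 1999

Natural term of HD-814887:
  Base: filing + 16 years → 28 June 1996.
  Product Clearance Extension: 951 days (within the 1809-day cap) → +951 days → 4 February 1999.
Expiry of referenced patent HD-185613:
  Base: filing + 16 years → 18 March 1996.
  Product Clearance Extension: 2376 days claimed exceeds the 1809-day cap, so +1809 days → 1 March 2001.
Terminal disclaimer: HD-814887 expires on the earlier of 4 February 1999 and 1 March 2001.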